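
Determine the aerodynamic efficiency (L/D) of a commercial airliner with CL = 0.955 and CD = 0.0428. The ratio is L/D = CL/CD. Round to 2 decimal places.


Step 1: L/D = CL / CD = 0.955 / 0.0428
Step 2: L/D = 22.31

22.31


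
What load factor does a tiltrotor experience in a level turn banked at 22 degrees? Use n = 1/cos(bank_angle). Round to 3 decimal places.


Step 1: Convert 22 degrees to radians = 0.383972
Step 2: cos(22 deg) = 0.927184
Step 3: n = 1 / 0.927184 = 1.079

1.079


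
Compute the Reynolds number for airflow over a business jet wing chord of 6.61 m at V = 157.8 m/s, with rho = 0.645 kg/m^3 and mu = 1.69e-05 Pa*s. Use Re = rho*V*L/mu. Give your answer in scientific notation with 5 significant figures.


Step 1: Numerator = rho * V * L = 0.645 * 157.8 * 6.61 = 672.77241
Step 2: Re = 672.77241 / 1.69e-05
Step 3: Re = 3.9809e+07

3.9809e+07


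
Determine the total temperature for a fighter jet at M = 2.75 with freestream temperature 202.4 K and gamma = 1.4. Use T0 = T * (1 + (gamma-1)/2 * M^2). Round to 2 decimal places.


Step 1: (gamma-1)/2 = 0.2
Step 2: M^2 = 7.5625
Step 3: 1 + 0.2 * 7.5625 = 2.5125
Step 4: T0 = 202.4 * 2.5125 = 508.53 K

508.53


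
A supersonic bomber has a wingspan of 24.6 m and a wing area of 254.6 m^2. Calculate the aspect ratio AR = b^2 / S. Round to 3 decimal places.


Step 1: b^2 = 24.6^2 = 605.16
Step 2: AR = 605.16 / 254.6 = 2.377

2.377


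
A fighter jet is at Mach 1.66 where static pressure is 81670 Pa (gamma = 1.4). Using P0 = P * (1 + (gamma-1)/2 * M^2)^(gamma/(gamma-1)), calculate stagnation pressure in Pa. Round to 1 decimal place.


Step 1: (gamma-1)/2 * M^2 = 0.2 * 2.7556 = 0.55112
Step 2: 1 + 0.55112 = 1.55112
Step 3: Exponent gamma/(gamma-1) = 3.5
Step 4: P0 = 81670 * 1.55112^3.5 = 379595.8 Pa

379595.8


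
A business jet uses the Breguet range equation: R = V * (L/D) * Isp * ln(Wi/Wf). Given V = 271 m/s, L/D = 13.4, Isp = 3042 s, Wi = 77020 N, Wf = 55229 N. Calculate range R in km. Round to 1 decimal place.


Step 1: Coefficient = V * (L/D) * Isp = 271 * 13.4 * 3042 = 11046718.8 m
Step 2: Wi/Wf = 77020 / 55229 = 1.394557
Step 3: ln(1.394557) = 0.332577
Step 4: R = 11046718.8 * 0.332577 = 3673884.1 m = 3673.9 km

3673.9


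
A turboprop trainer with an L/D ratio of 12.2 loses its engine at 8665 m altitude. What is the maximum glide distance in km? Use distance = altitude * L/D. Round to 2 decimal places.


Step 1: Glide distance = altitude * L/D = 8665 * 12.2 = 105713.0 m
Step 2: Convert to km: 105713.0 / 1000 = 105.71 km

105.71


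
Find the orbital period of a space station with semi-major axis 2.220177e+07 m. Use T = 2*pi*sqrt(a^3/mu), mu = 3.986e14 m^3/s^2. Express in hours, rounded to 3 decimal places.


Step 1: a^3 / mu = 1.094367e+22 / 3.986e14 = 2.745526e+07
Step 2: sqrt(2.745526e+07) = 5239.7764 s
Step 3: T = 2*pi * 5239.7764 = 32922.49 s
Step 4: T in hours = 32922.49 / 3600 = 9.145 hours

9.145


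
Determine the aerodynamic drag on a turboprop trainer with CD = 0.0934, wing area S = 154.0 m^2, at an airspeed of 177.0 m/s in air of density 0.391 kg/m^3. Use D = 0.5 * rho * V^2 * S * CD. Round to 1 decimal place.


Step 1: Dynamic pressure q = 0.5 * 0.391 * 177.0^2 = 6124.8195 Pa
Step 2: Drag D = q * S * CD = 6124.8195 * 154.0 * 0.0934
Step 3: D = 88097.0 N

88097.0


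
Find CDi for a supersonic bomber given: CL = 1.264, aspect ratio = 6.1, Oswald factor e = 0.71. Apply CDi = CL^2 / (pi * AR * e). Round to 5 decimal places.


Step 1: CL^2 = 1.264^2 = 1.597696
Step 2: pi * AR * e = 3.14159 * 6.1 * 0.71 = 13.606238
Step 3: CDi = 1.597696 / 13.606238 = 0.11742

0.11742


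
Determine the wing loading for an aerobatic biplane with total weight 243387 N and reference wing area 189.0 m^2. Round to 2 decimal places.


Step 1: Wing loading = W / S = 243387 / 189.0
Step 2: Wing loading = 1287.76 N/m^2

1287.76


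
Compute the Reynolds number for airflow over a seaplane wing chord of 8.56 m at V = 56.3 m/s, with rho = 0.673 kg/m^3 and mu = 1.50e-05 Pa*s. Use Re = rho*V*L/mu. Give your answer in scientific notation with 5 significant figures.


Step 1: Numerator = rho * V * L = 0.673 * 56.3 * 8.56 = 324.337544
Step 2: Re = 324.337544 / 1.50e-05
Step 3: Re = 2.1623e+07

2.1623e+07


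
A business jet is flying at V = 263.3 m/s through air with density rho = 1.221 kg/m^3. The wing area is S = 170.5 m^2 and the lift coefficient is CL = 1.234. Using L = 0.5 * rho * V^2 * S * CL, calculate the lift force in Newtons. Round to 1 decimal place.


Step 1: Calculate dynamic pressure q = 0.5 * 1.221 * 263.3^2 = 0.5 * 1.221 * 69326.89 = 42324.0663 Pa
Step 2: Multiply by wing area and lift coefficient: L = 42324.0663 * 170.5 * 1.234
Step 3: L = 7216253.3118 * 1.234 = 8904856.6 N

8904856.6


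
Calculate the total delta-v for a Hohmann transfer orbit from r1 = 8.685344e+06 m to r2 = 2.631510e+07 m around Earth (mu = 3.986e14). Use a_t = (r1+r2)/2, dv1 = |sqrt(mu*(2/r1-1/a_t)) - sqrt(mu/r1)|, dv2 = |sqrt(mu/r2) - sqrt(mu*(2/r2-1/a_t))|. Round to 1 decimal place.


Step 1: Transfer semi-major axis a_t = (8.685344e+06 + 2.631510e+07) / 2 = 1.750022e+07 m
Step 2: v1 (circular at r1) = sqrt(mu/r1) = 6774.47 m/s
Step 3: v_t1 = sqrt(mu*(2/r1 - 1/a_t)) = 8307.22 m/s
Step 4: dv1 = |8307.22 - 6774.47| = 1532.76 m/s
Step 5: v2 (circular at r2) = 3891.94 m/s, v_t2 = 2741.81 m/s
Step 6: dv2 = |3891.94 - 2741.81| = 1150.13 m/s
Step 7: Total delta-v = 1532.76 + 1150.13 = 2682.9 m/s

2682.9


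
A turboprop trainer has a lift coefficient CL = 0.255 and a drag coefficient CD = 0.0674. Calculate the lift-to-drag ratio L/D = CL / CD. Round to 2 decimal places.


Step 1: L/D = CL / CD = 0.255 / 0.0674
Step 2: L/D = 3.78

3.78


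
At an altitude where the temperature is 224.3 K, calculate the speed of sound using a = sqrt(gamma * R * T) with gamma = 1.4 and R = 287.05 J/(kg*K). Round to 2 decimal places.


Step 1: gamma * R * T = 1.4 * 287.05 * 224.3 = 90139.441
Step 2: a = sqrt(90139.441) = 300.23 m/s

300.23


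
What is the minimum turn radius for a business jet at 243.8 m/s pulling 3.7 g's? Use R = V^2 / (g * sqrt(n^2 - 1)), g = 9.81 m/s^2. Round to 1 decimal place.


Step 1: V^2 = 243.8^2 = 59438.44
Step 2: n^2 - 1 = 3.7^2 - 1 = 12.69
Step 3: sqrt(12.69) = 3.562303
Step 4: R = 59438.44 / (9.81 * 3.562303) = 1700.9 m

1700.9


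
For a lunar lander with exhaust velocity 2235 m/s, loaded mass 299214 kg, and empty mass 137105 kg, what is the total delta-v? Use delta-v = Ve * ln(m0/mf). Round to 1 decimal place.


Step 1: Mass ratio m0/mf = 299214 / 137105 = 2.182371
Step 2: ln(2.182371) = 0.780412
Step 3: delta-v = 2235 * 0.780412 = 1744.2 m/s

1744.2


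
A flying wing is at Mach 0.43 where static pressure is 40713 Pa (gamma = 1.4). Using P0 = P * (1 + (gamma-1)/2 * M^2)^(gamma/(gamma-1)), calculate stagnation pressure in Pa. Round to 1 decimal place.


Step 1: (gamma-1)/2 * M^2 = 0.2 * 0.1849 = 0.03698
Step 2: 1 + 0.03698 = 1.03698
Step 3: Exponent gamma/(gamma-1) = 3.5
Step 4: P0 = 40713 * 1.03698^3.5 = 46230.6 Pa

46230.6


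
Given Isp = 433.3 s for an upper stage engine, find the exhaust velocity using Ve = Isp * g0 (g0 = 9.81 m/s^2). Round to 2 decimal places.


Step 1: Ve = Isp * g0 = 433.3 * 9.81
Step 2: Ve = 4250.67 m/s

4250.67


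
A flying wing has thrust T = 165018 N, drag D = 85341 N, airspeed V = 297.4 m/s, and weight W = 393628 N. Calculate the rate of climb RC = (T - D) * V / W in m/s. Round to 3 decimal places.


Step 1: Excess thrust = T - D = 165018 - 85341 = 79677 N
Step 2: Excess power = 79677 * 297.4 = 23695939.8 W
Step 3: RC = 23695939.8 / 393628 = 60.199 m/s

60.199


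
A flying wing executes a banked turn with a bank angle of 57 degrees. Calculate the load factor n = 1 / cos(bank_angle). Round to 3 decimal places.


Step 1: Convert 57 degrees to radians = 0.994838
Step 2: cos(57 deg) = 0.544639
Step 3: n = 1 / 0.544639 = 1.836

1.836


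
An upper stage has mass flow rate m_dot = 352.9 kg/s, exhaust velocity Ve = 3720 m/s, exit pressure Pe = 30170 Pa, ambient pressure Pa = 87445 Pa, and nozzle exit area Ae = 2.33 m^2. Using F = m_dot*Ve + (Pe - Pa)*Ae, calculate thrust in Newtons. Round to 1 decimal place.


Step 1: Momentum thrust = m_dot * Ve = 352.9 * 3720 = 1312788.0 N
Step 2: Pressure thrust = (Pe - Pa) * Ae = (30170 - 87445) * 2.33 = -133450.75 N
Step 3: Total thrust F = 1312788.0 + -133450.75 = 1179337.3 N

1179337.3


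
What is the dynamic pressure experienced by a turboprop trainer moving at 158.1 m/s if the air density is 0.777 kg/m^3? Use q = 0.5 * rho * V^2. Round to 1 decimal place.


Step 1: V^2 = 158.1^2 = 24995.61
Step 2: q = 0.5 * 0.777 * 24995.61
Step 3: q = 9710.8 Pa

9710.8


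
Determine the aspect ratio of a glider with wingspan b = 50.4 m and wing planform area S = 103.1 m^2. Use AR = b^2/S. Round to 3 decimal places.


Step 1: b^2 = 50.4^2 = 2540.16
Step 2: AR = 2540.16 / 103.1 = 24.638

24.638


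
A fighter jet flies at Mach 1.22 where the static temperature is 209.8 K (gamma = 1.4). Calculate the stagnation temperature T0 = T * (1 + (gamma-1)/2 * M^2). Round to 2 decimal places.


Step 1: (gamma-1)/2 = 0.2
Step 2: M^2 = 1.4884
Step 3: 1 + 0.2 * 1.4884 = 1.29768
Step 4: T0 = 209.8 * 1.29768 = 272.25 K

272.25


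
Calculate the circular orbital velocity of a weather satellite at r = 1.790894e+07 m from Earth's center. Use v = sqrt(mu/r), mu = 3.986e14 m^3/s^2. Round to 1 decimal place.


Step 1: mu / r = 3.986e14 / 1.790894e+07 = 22257040.3385
Step 2: v = sqrt(22257040.3385) = 4717.7 m/s

4717.7


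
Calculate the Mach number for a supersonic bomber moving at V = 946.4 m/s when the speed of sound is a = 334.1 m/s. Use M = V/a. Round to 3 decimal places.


Step 1: M = V / a = 946.4 / 334.1
Step 2: M = 2.833

2.833


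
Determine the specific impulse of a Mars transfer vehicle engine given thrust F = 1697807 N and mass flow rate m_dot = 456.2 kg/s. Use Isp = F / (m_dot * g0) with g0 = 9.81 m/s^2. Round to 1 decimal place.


Step 1: m_dot * g0 = 456.2 * 9.81 = 4475.32
Step 2: Isp = 1697807 / 4475.32 = 379.4 s

379.4


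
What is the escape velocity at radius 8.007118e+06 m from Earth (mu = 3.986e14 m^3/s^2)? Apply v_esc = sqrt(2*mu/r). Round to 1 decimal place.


Step 1: 2*mu/r = 2 * 3.986e14 / 8.007118e+06 = 99561415.2308
Step 2: v_esc = sqrt(99561415.2308) = 9978.0 m/s

9978.0


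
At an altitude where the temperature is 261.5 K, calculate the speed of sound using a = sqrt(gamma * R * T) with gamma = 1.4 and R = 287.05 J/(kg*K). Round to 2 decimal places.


Step 1: gamma * R * T = 1.4 * 287.05 * 261.5 = 105089.005
Step 2: a = sqrt(105089.005) = 324.17 m/s

324.17


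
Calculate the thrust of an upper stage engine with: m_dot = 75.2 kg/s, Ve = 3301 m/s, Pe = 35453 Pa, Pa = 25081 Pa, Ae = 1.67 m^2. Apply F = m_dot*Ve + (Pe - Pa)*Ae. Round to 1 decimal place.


Step 1: Momentum thrust = m_dot * Ve = 75.2 * 3301 = 248235.2 N
Step 2: Pressure thrust = (Pe - Pa) * Ae = (35453 - 25081) * 1.67 = 17321.24 N
Step 3: Total thrust F = 248235.2 + 17321.24 = 265556.4 N

265556.4


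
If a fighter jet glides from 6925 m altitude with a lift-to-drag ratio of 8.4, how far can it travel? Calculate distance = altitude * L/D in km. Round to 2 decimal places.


Step 1: Glide distance = altitude * L/D = 6925 * 8.4 = 58170.0 m
Step 2: Convert to km: 58170.0 / 1000 = 58.17 km

58.17


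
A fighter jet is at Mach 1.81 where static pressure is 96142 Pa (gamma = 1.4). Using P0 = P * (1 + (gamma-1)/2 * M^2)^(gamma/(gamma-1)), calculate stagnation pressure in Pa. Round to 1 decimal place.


Step 1: (gamma-1)/2 * M^2 = 0.2 * 3.2761 = 0.65522
Step 2: 1 + 0.65522 = 1.65522
Step 3: Exponent gamma/(gamma-1) = 3.5
Step 4: P0 = 96142 * 1.65522^3.5 = 560929.4 Pa

560929.4


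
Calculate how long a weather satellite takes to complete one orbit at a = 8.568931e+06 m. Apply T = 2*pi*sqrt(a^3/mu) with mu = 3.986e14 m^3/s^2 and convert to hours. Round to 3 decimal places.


Step 1: a^3 / mu = 6.291873e+20 / 3.986e14 = 1.578493e+06
Step 2: sqrt(1.578493e+06) = 1256.3809 s
Step 3: T = 2*pi * 1256.3809 = 7894.07 s
Step 4: T in hours = 7894.07 / 3600 = 2.193 hours

2.193


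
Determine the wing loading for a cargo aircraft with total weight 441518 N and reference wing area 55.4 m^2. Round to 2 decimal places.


Step 1: Wing loading = W / S = 441518 / 55.4
Step 2: Wing loading = 7969.64 N/m^2

7969.64


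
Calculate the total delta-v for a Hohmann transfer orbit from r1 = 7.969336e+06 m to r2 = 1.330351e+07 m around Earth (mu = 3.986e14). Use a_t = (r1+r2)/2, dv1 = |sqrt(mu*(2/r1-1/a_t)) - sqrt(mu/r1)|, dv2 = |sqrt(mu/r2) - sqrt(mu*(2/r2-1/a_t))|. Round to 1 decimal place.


Step 1: Transfer semi-major axis a_t = (7.969336e+06 + 1.330351e+07) / 2 = 1.063642e+07 m
Step 2: v1 (circular at r1) = sqrt(mu/r1) = 7072.25 m/s
Step 3: v_t1 = sqrt(mu*(2/r1 - 1/a_t)) = 7909.39 m/s
Step 4: dv1 = |7909.39 - 7072.25| = 837.14 m/s
Step 5: v2 (circular at r2) = 5473.76 m/s, v_t2 = 4738.04 m/s
Step 6: dv2 = |5473.76 - 4738.04| = 735.72 m/s
Step 7: Total delta-v = 837.14 + 735.72 = 1572.9 m/s

1572.9


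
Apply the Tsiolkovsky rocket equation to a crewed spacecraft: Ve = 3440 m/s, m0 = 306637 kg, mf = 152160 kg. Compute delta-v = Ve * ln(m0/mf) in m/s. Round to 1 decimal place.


Step 1: Mass ratio m0/mf = 306637 / 152160 = 2.015227
Step 2: ln(2.015227) = 0.700732
Step 3: delta-v = 3440 * 0.700732 = 2410.5 m/s

2410.5


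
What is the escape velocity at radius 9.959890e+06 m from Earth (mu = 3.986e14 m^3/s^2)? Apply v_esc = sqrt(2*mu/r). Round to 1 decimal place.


Step 1: 2*mu/r = 2 * 3.986e14 / 9.959890e+06 = 80041044.63
Step 2: v_esc = sqrt(80041044.63) = 8946.6 m/s

8946.6


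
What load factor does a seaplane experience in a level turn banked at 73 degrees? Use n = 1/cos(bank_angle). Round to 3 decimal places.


Step 1: Convert 73 degrees to radians = 1.27409
Step 2: cos(73 deg) = 0.292372
Step 3: n = 1 / 0.292372 = 3.420

3.420


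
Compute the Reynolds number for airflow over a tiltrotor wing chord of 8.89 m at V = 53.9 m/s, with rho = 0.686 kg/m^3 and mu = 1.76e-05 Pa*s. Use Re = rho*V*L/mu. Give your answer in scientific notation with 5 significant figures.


Step 1: Numerator = rho * V * L = 0.686 * 53.9 * 8.89 = 328.711306
Step 2: Re = 328.711306 / 1.76e-05
Step 3: Re = 1.8677e+07

1.8677e+07


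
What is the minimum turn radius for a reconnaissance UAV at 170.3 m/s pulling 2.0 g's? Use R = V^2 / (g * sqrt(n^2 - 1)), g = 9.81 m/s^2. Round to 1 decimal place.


Step 1: V^2 = 170.3^2 = 29002.09
Step 2: n^2 - 1 = 2.0^2 - 1 = 3.0
Step 3: sqrt(3.0) = 1.732051
Step 4: R = 29002.09 / (9.81 * 1.732051) = 1706.9 m

1706.9


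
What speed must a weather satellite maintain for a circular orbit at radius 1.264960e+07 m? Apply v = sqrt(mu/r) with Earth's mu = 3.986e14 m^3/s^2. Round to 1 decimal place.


Step 1: mu / r = 3.986e14 / 1.264960e+07 = 31510877.8143
Step 2: v = sqrt(31510877.8143) = 5613.5 m/s

5613.5


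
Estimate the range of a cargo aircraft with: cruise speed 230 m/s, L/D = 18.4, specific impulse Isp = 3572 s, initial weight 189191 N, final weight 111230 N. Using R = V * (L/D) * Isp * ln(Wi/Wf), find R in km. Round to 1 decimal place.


Step 1: Coefficient = V * (L/D) * Isp = 230 * 18.4 * 3572 = 15116704.0 m
Step 2: Wi/Wf = 189191 / 111230 = 1.700899
Step 3: ln(1.700899) = 0.531157
Step 4: R = 15116704.0 * 0.531157 = 8029342.5 m = 8029.3 km

8029.3


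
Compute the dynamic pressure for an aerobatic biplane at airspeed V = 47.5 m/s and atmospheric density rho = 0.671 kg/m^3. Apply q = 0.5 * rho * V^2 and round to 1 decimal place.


Step 1: V^2 = 47.5^2 = 2256.25
Step 2: q = 0.5 * 0.671 * 2256.25
Step 3: q = 757.0 Pa

757.0


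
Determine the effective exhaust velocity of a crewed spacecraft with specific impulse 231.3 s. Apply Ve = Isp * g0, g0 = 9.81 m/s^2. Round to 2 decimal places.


Step 1: Ve = Isp * g0 = 231.3 * 9.81
Step 2: Ve = 2269.05 m/s

2269.05


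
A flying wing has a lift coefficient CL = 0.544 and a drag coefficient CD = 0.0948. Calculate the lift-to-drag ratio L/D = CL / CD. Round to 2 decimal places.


Step 1: L/D = CL / CD = 0.544 / 0.0948
Step 2: L/D = 5.74

5.74


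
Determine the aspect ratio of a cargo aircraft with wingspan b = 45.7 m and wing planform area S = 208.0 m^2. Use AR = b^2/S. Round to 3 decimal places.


Step 1: b^2 = 45.7^2 = 2088.49
Step 2: AR = 2088.49 / 208.0 = 10.041

10.041


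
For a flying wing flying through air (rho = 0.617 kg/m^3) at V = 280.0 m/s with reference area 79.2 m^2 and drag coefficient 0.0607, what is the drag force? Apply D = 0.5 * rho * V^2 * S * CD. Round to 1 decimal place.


Step 1: Dynamic pressure q = 0.5 * 0.617 * 280.0^2 = 24186.4 Pa
Step 2: Drag D = q * S * CD = 24186.4 * 79.2 * 0.0607
Step 3: D = 116274.7 N

116274.7


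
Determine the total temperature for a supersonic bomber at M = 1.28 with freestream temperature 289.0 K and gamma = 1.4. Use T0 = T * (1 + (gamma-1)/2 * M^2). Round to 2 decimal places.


Step 1: (gamma-1)/2 = 0.2
Step 2: M^2 = 1.6384
Step 3: 1 + 0.2 * 1.6384 = 1.32768
Step 4: T0 = 289.0 * 1.32768 = 383.70 K

383.70


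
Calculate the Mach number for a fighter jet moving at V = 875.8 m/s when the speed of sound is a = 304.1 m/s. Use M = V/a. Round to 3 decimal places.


Step 1: M = V / a = 875.8 / 304.1
Step 2: M = 2.880

2.880


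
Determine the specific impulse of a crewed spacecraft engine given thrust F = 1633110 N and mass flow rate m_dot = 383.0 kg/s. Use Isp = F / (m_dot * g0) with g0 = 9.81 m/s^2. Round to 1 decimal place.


Step 1: m_dot * g0 = 383.0 * 9.81 = 3757.23
Step 2: Isp = 1633110 / 3757.23 = 434.7 s

434.7


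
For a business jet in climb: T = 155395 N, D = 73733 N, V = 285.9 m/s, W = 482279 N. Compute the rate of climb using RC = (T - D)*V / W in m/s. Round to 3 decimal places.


Step 1: Excess thrust = T - D = 155395 - 73733 = 81662 N
Step 2: Excess power = 81662 * 285.9 = 23347165.8 W
Step 3: RC = 23347165.8 / 482279 = 48.410 m/s

48.410


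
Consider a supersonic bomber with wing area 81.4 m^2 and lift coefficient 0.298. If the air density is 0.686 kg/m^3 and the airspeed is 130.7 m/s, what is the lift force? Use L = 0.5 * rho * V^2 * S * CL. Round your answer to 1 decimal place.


Step 1: Calculate dynamic pressure q = 0.5 * 0.686 * 130.7^2 = 0.5 * 0.686 * 17082.49 = 5859.2941 Pa
Step 2: Multiply by wing area and lift coefficient: L = 5859.2941 * 81.4 * 0.298
Step 3: L = 476946.5373 * 0.298 = 142130.1 N

142130.1


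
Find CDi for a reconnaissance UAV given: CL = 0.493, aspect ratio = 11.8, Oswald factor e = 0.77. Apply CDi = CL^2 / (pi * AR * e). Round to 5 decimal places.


Step 1: CL^2 = 0.493^2 = 0.243049
Step 2: pi * AR * e = 3.14159 * 11.8 * 0.77 = 28.544511
Step 3: CDi = 0.243049 / 28.544511 = 0.00851

0.00851


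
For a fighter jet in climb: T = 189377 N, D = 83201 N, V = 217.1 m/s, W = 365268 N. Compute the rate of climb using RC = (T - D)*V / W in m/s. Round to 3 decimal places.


Step 1: Excess thrust = T - D = 189377 - 83201 = 106176 N
Step 2: Excess power = 106176 * 217.1 = 23050809.6 W
Step 3: RC = 23050809.6 / 365268 = 63.107 m/s

63.107


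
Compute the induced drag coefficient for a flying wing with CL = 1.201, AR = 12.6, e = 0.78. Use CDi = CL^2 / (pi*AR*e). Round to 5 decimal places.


Step 1: CL^2 = 1.201^2 = 1.442401
Step 2: pi * AR * e = 3.14159 * 12.6 * 0.78 = 30.875573
Step 3: CDi = 1.442401 / 30.875573 = 0.04672

0.04672


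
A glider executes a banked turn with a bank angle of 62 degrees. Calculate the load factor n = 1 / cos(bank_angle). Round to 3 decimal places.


Step 1: Convert 62 degrees to radians = 1.082104
Step 2: cos(62 deg) = 0.469472
Step 3: n = 1 / 0.469472 = 2.130

2.130


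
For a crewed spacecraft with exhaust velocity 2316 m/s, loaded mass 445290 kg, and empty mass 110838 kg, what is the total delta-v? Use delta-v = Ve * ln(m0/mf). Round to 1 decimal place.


Step 1: Mass ratio m0/mf = 445290 / 110838 = 4.017485
Step 2: ln(4.017485) = 1.390656
Step 3: delta-v = 2316 * 1.390656 = 3220.8 m/s

3220.8


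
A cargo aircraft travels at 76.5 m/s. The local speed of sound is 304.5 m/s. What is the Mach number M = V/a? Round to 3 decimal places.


Step 1: M = V / a = 76.5 / 304.5
Step 2: M = 0.251

0.251


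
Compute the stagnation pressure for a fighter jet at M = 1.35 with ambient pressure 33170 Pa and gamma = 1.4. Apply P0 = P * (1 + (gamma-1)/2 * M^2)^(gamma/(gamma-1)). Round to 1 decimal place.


Step 1: (gamma-1)/2 * M^2 = 0.2 * 1.8225 = 0.3645
Step 2: 1 + 0.3645 = 1.3645
Step 3: Exponent gamma/(gamma-1) = 3.5
Step 4: P0 = 33170 * 1.3645^3.5 = 98435.8 Pa

98435.8


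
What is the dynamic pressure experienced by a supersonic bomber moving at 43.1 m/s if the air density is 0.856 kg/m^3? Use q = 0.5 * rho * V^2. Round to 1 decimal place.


Step 1: V^2 = 43.1^2 = 1857.61
Step 2: q = 0.5 * 0.856 * 1857.61
Step 3: q = 795.1 Pa

795.1


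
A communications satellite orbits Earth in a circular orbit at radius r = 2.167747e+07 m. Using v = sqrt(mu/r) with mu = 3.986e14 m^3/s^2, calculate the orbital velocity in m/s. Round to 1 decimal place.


Step 1: mu / r = 3.986e14 / 2.167747e+07 = 18387754.6596
Step 2: v = sqrt(18387754.6596) = 4288.1 m/s

4288.1


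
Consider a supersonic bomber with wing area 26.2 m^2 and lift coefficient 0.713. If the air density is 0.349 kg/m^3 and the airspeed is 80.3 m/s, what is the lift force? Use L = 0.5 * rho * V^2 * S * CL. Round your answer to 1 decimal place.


Step 1: Calculate dynamic pressure q = 0.5 * 0.349 * 80.3^2 = 0.5 * 0.349 * 6448.09 = 1125.1917 Pa
Step 2: Multiply by wing area and lift coefficient: L = 1125.1917 * 26.2 * 0.713
Step 3: L = 29480.0227 * 0.713 = 21019.3 N

21019.3


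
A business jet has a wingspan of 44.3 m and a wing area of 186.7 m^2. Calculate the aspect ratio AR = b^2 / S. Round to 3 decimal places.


Step 1: b^2 = 44.3^2 = 1962.49
Step 2: AR = 1962.49 / 186.7 = 10.511

10.511


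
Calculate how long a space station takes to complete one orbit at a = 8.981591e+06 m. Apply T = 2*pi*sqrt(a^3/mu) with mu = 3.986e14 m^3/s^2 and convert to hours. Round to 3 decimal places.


Step 1: a^3 / mu = 7.245358e+20 / 3.986e14 = 1.817701e+06
Step 2: sqrt(1.817701e+06) = 1348.2215 s
Step 3: T = 2*pi * 1348.2215 = 8471.13 s
Step 4: T in hours = 8471.13 / 3600 = 2.353 hours

2.353


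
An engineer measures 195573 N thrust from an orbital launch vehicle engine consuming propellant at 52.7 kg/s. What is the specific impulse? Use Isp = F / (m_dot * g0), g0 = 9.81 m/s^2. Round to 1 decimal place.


Step 1: m_dot * g0 = 52.7 * 9.81 = 516.99
Step 2: Isp = 195573 / 516.99 = 378.3 s

378.3


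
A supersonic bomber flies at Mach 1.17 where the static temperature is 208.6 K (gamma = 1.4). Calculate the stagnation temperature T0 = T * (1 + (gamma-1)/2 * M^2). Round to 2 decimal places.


Step 1: (gamma-1)/2 = 0.2
Step 2: M^2 = 1.3689
Step 3: 1 + 0.2 * 1.3689 = 1.27378
Step 4: T0 = 208.6 * 1.27378 = 265.71 K

265.71


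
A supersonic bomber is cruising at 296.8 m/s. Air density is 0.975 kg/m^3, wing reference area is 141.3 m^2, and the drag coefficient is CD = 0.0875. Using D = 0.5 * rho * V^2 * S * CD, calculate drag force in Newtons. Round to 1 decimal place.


Step 1: Dynamic pressure q = 0.5 * 0.975 * 296.8^2 = 42943.992 Pa
Step 2: Drag D = q * S * CD = 42943.992 * 141.3 * 0.0875
Step 3: D = 530948.8 N

530948.8


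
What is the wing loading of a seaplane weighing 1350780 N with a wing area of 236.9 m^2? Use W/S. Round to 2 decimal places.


Step 1: Wing loading = W / S = 1350780 / 236.9
Step 2: Wing loading = 5701.90 N/m^2

5701.90


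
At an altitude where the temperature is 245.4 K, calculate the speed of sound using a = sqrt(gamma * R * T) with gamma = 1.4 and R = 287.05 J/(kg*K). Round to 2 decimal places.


Step 1: gamma * R * T = 1.4 * 287.05 * 245.4 = 98618.898
Step 2: a = sqrt(98618.898) = 314.04 m/s

314.04


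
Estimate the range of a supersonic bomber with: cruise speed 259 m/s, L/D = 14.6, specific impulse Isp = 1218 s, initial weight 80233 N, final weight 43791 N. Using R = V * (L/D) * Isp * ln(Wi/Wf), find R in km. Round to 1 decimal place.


Step 1: Coefficient = V * (L/D) * Isp = 259 * 14.6 * 1218 = 4605745.2 m
Step 2: Wi/Wf = 80233 / 43791 = 1.83218
Step 3: ln(1.83218) = 0.605507
Step 4: R = 4605745.2 * 0.605507 = 2788809.0 m = 2788.8 km

2788.8


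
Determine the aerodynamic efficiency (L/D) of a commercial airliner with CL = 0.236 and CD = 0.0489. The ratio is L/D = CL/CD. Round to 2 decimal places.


Step 1: L/D = CL / CD = 0.236 / 0.0489
Step 2: L/D = 4.83

4.83


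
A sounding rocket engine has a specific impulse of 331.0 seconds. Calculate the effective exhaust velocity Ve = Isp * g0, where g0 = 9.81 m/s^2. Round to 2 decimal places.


Step 1: Ve = Isp * g0 = 331.0 * 9.81
Step 2: Ve = 3247.11 m/s

3247.11


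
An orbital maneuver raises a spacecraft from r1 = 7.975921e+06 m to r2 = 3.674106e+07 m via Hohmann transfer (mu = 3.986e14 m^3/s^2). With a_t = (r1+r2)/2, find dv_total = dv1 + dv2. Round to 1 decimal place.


Step 1: Transfer semi-major axis a_t = (7.975921e+06 + 3.674106e+07) / 2 = 2.235849e+07 m
Step 2: v1 (circular at r1) = sqrt(mu/r1) = 7069.33 m/s
Step 3: v_t1 = sqrt(mu*(2/r1 - 1/a_t)) = 9062.18 m/s
Step 4: dv1 = |9062.18 - 7069.33| = 1992.85 m/s
Step 5: v2 (circular at r2) = 3293.77 m/s, v_t2 = 1967.26 m/s
Step 6: dv2 = |3293.77 - 1967.26| = 1326.51 m/s
Step 7: Total delta-v = 1992.85 + 1326.51 = 3319.4 m/s

3319.4


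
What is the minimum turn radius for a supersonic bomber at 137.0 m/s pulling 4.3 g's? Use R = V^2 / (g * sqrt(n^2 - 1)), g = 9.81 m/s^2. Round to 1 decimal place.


Step 1: V^2 = 137.0^2 = 18769.0
Step 2: n^2 - 1 = 4.3^2 - 1 = 17.49
Step 3: sqrt(17.49) = 4.182105
Step 4: R = 18769.0 / (9.81 * 4.182105) = 457.5 m

457.5


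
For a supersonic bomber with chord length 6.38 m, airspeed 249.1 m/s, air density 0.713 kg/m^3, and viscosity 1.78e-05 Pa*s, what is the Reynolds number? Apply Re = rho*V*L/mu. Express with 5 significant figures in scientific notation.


Step 1: Numerator = rho * V * L = 0.713 * 249.1 * 6.38 = 1133.140954
Step 2: Re = 1133.140954 / 1.78e-05
Step 3: Re = 6.3660e+07

6.3660e+07


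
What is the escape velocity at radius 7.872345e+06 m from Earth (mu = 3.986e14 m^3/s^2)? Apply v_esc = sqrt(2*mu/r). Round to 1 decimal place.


Step 1: 2*mu/r = 2 * 3.986e14 / 7.872345e+06 = 101265887.1023
Step 2: v_esc = sqrt(101265887.1023) = 10063.1 m/s

10063.1


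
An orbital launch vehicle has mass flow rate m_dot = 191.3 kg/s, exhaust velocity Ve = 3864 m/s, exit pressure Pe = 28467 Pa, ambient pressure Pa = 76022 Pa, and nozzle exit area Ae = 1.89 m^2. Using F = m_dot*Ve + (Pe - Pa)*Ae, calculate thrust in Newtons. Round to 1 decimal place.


Step 1: Momentum thrust = m_dot * Ve = 191.3 * 3864 = 739183.2 N
Step 2: Pressure thrust = (Pe - Pa) * Ae = (28467 - 76022) * 1.89 = -89878.95 N
Step 3: Total thrust F = 739183.2 + -89878.95 = 649304.3 N

649304.3


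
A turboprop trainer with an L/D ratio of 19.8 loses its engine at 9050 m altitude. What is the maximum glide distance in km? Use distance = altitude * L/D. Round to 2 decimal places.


Step 1: Glide distance = altitude * L/D = 9050 * 19.8 = 179190.0 m
Step 2: Convert to km: 179190.0 / 1000 = 179.19 km

179.19


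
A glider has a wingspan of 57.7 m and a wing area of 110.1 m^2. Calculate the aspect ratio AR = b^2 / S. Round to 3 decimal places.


Step 1: b^2 = 57.7^2 = 3329.29
Step 2: AR = 3329.29 / 110.1 = 30.239

30.239


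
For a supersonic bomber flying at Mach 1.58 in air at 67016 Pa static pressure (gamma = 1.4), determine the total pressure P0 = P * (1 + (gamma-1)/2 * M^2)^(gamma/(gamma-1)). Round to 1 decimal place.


Step 1: (gamma-1)/2 * M^2 = 0.2 * 2.4964 = 0.49928
Step 2: 1 + 0.49928 = 1.49928
Step 3: Exponent gamma/(gamma-1) = 3.5
Step 4: P0 = 67016 * 1.49928^3.5 = 276546.5 Pa

276546.5


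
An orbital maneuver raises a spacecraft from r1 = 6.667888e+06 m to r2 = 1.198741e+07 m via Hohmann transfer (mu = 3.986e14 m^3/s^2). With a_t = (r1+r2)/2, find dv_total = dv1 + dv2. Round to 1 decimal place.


Step 1: Transfer semi-major axis a_t = (6.667888e+06 + 1.198741e+07) / 2 = 9.327649e+06 m
Step 2: v1 (circular at r1) = sqrt(mu/r1) = 7731.69 m/s
Step 3: v_t1 = sqrt(mu*(2/r1 - 1/a_t)) = 8764.98 m/s
Step 4: dv1 = |8764.98 - 7731.69| = 1033.29 m/s
Step 5: v2 (circular at r2) = 5766.42 m/s, v_t2 = 4875.44 m/s
Step 6: dv2 = |5766.42 - 4875.44| = 890.97 m/s
Step 7: Total delta-v = 1033.29 + 890.97 = 1924.3 m/s

1924.3


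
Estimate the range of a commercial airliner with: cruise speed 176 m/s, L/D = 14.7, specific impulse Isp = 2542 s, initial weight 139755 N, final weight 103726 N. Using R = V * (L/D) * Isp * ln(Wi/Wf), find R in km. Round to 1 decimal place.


Step 1: Coefficient = V * (L/D) * Isp = 176 * 14.7 * 2542 = 6576662.4 m
Step 2: Wi/Wf = 139755 / 103726 = 1.347348
Step 3: ln(1.347348) = 0.298138
Step 4: R = 6576662.4 * 0.298138 = 1960753.5 m = 1960.8 km

1960.8


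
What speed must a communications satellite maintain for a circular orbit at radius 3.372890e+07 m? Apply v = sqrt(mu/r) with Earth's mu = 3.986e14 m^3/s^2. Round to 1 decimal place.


Step 1: mu / r = 3.986e14 / 3.372890e+07 = 11817758.658
Step 2: v = sqrt(11817758.658) = 3437.7 m/s

3437.7


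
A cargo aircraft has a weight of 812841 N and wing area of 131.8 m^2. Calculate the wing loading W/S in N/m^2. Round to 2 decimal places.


Step 1: Wing loading = W / S = 812841 / 131.8
Step 2: Wing loading = 6167.23 N/m^2

6167.23


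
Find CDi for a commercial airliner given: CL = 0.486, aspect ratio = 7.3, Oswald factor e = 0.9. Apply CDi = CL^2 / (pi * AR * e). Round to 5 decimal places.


Step 1: CL^2 = 0.486^2 = 0.236196
Step 2: pi * AR * e = 3.14159 * 7.3 * 0.9 = 20.640264
Step 3: CDi = 0.236196 / 20.640264 = 0.01144

0.01144


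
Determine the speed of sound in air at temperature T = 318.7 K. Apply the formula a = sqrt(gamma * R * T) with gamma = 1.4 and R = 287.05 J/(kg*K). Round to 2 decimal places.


Step 1: gamma * R * T = 1.4 * 287.05 * 318.7 = 128075.969
Step 2: a = sqrt(128075.969) = 357.88 m/s

357.88


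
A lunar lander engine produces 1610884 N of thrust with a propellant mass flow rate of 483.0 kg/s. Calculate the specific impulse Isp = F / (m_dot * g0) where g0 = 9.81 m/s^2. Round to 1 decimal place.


Step 1: m_dot * g0 = 483.0 * 9.81 = 4738.23
Step 2: Isp = 1610884 / 4738.23 = 340.0 s

340.0


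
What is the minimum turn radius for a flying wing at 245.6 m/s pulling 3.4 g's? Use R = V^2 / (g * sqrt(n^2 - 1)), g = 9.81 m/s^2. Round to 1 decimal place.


Step 1: V^2 = 245.6^2 = 60319.36
Step 2: n^2 - 1 = 3.4^2 - 1 = 10.56
Step 3: sqrt(10.56) = 3.249615
Step 4: R = 60319.36 / (9.81 * 3.249615) = 1892.2 m

1892.2


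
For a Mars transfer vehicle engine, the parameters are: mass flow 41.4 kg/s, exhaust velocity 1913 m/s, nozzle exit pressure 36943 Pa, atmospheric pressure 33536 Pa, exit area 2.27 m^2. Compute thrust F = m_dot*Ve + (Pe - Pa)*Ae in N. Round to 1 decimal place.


Step 1: Momentum thrust = m_dot * Ve = 41.4 * 1913 = 79198.2 N
Step 2: Pressure thrust = (Pe - Pa) * Ae = (36943 - 33536) * 2.27 = 7733.89 N
Step 3: Total thrust F = 79198.2 + 7733.89 = 86932.1 N

86932.1


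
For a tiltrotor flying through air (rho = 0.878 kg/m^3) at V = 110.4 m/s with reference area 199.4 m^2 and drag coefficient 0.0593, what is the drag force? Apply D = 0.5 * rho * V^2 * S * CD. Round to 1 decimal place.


Step 1: Dynamic pressure q = 0.5 * 0.878 * 110.4^2 = 5350.6022 Pa
Step 2: Drag D = q * S * CD = 5350.6022 * 199.4 * 0.0593
Step 3: D = 63267.8 N

63267.8


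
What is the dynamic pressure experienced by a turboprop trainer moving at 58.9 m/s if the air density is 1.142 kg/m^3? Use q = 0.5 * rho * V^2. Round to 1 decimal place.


Step 1: V^2 = 58.9^2 = 3469.21
Step 2: q = 0.5 * 1.142 * 3469.21
Step 3: q = 1980.9 Pa

1980.9


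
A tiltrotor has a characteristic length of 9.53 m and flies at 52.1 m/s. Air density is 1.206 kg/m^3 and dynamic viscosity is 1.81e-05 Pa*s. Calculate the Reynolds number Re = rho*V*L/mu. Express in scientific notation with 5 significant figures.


Step 1: Numerator = rho * V * L = 1.206 * 52.1 * 9.53 = 598.794678
Step 2: Re = 598.794678 / 1.81e-05
Step 3: Re = 3.3083e+07

3.3083e+07


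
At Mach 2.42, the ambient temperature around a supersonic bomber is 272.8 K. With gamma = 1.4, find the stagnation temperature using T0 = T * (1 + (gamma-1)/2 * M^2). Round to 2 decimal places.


Step 1: (gamma-1)/2 = 0.2
Step 2: M^2 = 5.8564
Step 3: 1 + 0.2 * 5.8564 = 2.17128
Step 4: T0 = 272.8 * 2.17128 = 592.33 K

592.33


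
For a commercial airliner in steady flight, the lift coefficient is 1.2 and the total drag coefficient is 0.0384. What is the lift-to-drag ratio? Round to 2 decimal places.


Step 1: L/D = CL / CD = 1.2 / 0.0384
Step 2: L/D = 31.25

31.25


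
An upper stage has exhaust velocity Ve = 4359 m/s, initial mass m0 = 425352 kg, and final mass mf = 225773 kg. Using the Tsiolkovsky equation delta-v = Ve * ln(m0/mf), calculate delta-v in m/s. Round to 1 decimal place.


Step 1: Mass ratio m0/mf = 425352 / 225773 = 1.883981
Step 2: ln(1.883981) = 0.633387
Step 3: delta-v = 4359 * 0.633387 = 2760.9 m/s

2760.9


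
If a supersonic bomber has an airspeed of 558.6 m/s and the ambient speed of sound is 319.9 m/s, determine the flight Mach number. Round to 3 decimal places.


Step 1: M = V / a = 558.6 / 319.9
Step 2: M = 1.746

1.746


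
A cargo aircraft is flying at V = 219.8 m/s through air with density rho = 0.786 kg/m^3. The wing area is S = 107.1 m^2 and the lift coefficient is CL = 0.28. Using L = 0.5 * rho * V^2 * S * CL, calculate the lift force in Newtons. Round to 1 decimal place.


Step 1: Calculate dynamic pressure q = 0.5 * 0.786 * 219.8^2 = 0.5 * 0.786 * 48312.04 = 18986.6317 Pa
Step 2: Multiply by wing area and lift coefficient: L = 18986.6317 * 107.1 * 0.28
Step 3: L = 2033468.2572 * 0.28 = 569371.1 N

569371.1


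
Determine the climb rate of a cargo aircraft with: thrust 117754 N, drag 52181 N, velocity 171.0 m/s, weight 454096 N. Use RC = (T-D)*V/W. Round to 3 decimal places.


Step 1: Excess thrust = T - D = 117754 - 52181 = 65573 N
Step 2: Excess power = 65573 * 171.0 = 11212983.0 W
Step 3: RC = 11212983.0 / 454096 = 24.693 m/s

24.693


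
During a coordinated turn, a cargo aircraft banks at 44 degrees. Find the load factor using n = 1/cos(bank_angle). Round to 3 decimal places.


Step 1: Convert 44 degrees to radians = 0.767945
Step 2: cos(44 deg) = 0.71934
Step 3: n = 1 / 0.71934 = 1.390

1.390


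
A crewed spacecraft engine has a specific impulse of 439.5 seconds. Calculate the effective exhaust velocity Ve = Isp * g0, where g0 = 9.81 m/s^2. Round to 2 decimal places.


Step 1: Ve = Isp * g0 = 439.5 * 9.81
Step 2: Ve = 4311.50 m/s

4311.50


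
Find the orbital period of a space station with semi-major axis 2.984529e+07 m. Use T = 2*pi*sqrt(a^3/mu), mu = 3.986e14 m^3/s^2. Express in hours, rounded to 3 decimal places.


Step 1: a^3 / mu = 2.658443e+22 / 3.986e14 = 6.669451e+07
Step 2: sqrt(6.669451e+07) = 8166.671 s
Step 3: T = 2*pi * 8166.671 = 51312.71 s
Step 4: T in hours = 51312.71 / 3600 = 14.254 hours

14.254


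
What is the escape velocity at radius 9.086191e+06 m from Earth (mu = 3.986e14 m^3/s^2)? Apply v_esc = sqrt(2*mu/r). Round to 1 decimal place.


Step 1: 2*mu/r = 2 * 3.986e14 / 9.086191e+06 = 87737534.9032
Step 2: v_esc = sqrt(87737534.9032) = 9366.8 m/s

9366.8


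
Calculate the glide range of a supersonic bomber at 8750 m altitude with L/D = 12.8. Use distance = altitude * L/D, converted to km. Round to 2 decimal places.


Step 1: Glide distance = altitude * L/D = 8750 * 12.8 = 112000.0 m
Step 2: Convert to km: 112000.0 / 1000 = 112.00 km

112.00


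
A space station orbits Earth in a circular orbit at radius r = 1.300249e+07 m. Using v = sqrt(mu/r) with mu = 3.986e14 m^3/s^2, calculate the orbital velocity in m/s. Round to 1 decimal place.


Step 1: mu / r = 3.986e14 / 1.300249e+07 = 30655666.7223
Step 2: v = sqrt(30655666.7223) = 5536.8 m/s

5536.8


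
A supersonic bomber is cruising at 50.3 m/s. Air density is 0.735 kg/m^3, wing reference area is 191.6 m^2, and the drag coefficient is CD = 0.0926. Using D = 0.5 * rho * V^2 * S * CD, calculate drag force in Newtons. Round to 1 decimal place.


Step 1: Dynamic pressure q = 0.5 * 0.735 * 50.3^2 = 929.8081 Pa
Step 2: Drag D = q * S * CD = 929.8081 * 191.6 * 0.0926
Step 3: D = 16496.8 N

16496.8


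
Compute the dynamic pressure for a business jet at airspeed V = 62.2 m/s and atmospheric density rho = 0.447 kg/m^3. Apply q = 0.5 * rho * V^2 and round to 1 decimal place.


Step 1: V^2 = 62.2^2 = 3868.84
Step 2: q = 0.5 * 0.447 * 3868.84
Step 3: q = 864.7 Pa

864.7


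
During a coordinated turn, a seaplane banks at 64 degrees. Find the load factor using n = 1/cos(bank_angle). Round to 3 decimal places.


Step 1: Convert 64 degrees to radians = 1.117011
Step 2: cos(64 deg) = 0.438371
Step 3: n = 1 / 0.438371 = 2.281

2.281


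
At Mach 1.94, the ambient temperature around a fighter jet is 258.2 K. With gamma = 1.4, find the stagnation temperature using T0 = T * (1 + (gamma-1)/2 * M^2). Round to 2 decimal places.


Step 1: (gamma-1)/2 = 0.2
Step 2: M^2 = 3.7636
Step 3: 1 + 0.2 * 3.7636 = 1.75272
Step 4: T0 = 258.2 * 1.75272 = 452.55 K

452.55


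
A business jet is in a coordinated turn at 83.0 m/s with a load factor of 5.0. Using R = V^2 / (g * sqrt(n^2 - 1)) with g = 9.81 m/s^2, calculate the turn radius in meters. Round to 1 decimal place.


Step 1: V^2 = 83.0^2 = 6889.0
Step 2: n^2 - 1 = 5.0^2 - 1 = 24.0
Step 3: sqrt(24.0) = 4.898979
Step 4: R = 6889.0 / (9.81 * 4.898979) = 143.3 m

143.3


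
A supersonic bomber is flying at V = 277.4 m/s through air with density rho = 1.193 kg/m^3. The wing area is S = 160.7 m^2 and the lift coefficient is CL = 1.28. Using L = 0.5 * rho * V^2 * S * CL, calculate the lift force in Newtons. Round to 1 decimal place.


Step 1: Calculate dynamic pressure q = 0.5 * 1.193 * 277.4^2 = 0.5 * 1.193 * 76950.76 = 45901.1283 Pa
Step 2: Multiply by wing area and lift coefficient: L = 45901.1283 * 160.7 * 1.28
Step 3: L = 7376311.3242 * 1.28 = 9441678.5 N

9441678.5


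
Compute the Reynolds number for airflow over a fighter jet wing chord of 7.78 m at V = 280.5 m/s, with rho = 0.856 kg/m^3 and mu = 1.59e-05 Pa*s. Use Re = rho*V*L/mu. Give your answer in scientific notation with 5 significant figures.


Step 1: Numerator = rho * V * L = 0.856 * 280.5 * 7.78 = 1868.04024
Step 2: Re = 1868.04024 / 1.59e-05
Step 3: Re = 1.1749e+08

1.1749e+08


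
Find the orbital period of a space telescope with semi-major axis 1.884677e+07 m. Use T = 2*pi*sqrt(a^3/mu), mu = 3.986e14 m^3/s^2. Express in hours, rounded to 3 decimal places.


Step 1: a^3 / mu = 6.694387e+21 / 3.986e14 = 1.679475e+07
Step 2: sqrt(1.679475e+07) = 4098.1396 s
Step 3: T = 2*pi * 4098.1396 = 25749.37 s
Step 4: T in hours = 25749.37 / 3600 = 7.153 hours

7.153


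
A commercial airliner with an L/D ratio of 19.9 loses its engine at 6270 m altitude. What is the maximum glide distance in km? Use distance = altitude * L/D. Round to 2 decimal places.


Step 1: Glide distance = altitude * L/D = 6270 * 19.9 = 124773.0 m
Step 2: Convert to km: 124773.0 / 1000 = 124.77 km

124.77


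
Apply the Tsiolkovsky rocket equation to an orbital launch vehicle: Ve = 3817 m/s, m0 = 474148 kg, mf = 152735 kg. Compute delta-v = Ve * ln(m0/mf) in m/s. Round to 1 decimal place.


Step 1: Mass ratio m0/mf = 474148 / 152735 = 3.104383
Step 2: ln(3.104383) = 1.132815
Step 3: delta-v = 3817 * 1.132815 = 4324.0 m/s

4324.0


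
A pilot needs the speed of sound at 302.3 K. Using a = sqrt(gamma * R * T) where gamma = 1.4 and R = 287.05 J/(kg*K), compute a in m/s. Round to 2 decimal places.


Step 1: gamma * R * T = 1.4 * 287.05 * 302.3 = 121485.301
Step 2: a = sqrt(121485.301) = 348.55 m/s

348.55
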